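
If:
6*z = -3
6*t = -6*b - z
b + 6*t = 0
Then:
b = 1/10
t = -1/60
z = -1/2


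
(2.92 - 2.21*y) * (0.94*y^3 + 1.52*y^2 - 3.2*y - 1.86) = -2.0774*y^4 - 0.6144*y^3 + 11.5104*y^2 - 5.2334*y - 5.4312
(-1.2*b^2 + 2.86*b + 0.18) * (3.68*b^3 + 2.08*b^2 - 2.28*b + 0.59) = -4.416*b^5 + 8.0288*b^4 + 9.3472*b^3 - 6.8544*b^2 + 1.277*b + 0.1062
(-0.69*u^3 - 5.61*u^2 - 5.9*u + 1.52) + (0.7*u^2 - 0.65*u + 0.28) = -0.69*u^3 - 4.91*u^2 - 6.55*u + 1.8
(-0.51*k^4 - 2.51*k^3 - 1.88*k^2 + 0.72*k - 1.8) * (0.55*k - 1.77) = -0.2805*k^5 - 0.4778*k^4 + 3.4087*k^3 + 3.7236*k^2 - 2.2644*k + 3.186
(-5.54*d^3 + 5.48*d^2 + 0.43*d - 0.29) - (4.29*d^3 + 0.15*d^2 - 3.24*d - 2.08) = -9.83*d^3 + 5.33*d^2 + 3.67*d + 1.79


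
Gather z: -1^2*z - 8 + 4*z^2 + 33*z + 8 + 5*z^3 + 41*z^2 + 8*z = 5*z^3 + 45*z^2 + 40*z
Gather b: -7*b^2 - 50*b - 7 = -7*b^2 - 50*b - 7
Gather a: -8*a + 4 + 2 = 6 - 8*a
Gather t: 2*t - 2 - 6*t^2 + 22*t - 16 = -6*t^2 + 24*t - 18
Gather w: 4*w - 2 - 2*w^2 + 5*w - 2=-2*w^2 + 9*w - 4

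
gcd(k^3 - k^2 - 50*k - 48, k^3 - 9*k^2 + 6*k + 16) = k^2 - 7*k - 8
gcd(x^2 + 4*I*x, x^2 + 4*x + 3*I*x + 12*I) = 1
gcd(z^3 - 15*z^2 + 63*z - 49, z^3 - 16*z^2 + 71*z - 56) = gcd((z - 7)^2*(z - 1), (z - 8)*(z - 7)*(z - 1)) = z^2 - 8*z + 7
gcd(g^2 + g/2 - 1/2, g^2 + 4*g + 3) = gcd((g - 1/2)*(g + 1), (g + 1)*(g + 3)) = g + 1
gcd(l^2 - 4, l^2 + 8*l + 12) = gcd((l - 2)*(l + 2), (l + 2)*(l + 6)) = l + 2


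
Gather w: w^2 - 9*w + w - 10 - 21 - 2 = w^2 - 8*w - 33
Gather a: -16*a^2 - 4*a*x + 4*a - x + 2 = -16*a^2 + a*(4 - 4*x) - x + 2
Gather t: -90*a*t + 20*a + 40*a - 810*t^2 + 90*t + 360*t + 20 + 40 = 60*a - 810*t^2 + t*(450 - 90*a) + 60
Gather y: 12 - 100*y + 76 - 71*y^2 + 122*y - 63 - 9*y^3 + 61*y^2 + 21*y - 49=-9*y^3 - 10*y^2 + 43*y - 24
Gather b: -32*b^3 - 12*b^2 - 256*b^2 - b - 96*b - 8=-32*b^3 - 268*b^2 - 97*b - 8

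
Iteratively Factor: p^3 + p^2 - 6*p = (p - 2)*(p^2 + 3*p) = p*(p - 2)*(p + 3)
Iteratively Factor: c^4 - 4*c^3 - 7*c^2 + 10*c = (c)*(c^3 - 4*c^2 - 7*c + 10) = c*(c - 1)*(c^2 - 3*c - 10) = c*(c - 5)*(c - 1)*(c + 2)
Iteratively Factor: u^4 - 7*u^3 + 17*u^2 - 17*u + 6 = (u - 2)*(u^3 - 5*u^2 + 7*u - 3) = (u - 2)*(u - 1)*(u^2 - 4*u + 3) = (u - 3)*(u - 2)*(u - 1)*(u - 1)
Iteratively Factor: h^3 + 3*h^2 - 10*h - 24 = (h - 3)*(h^2 + 6*h + 8) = (h - 3)*(h + 4)*(h + 2)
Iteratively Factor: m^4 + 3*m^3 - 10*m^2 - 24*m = (m + 2)*(m^3 + m^2 - 12*m) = (m + 2)*(m + 4)*(m^2 - 3*m) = (m - 3)*(m + 2)*(m + 4)*(m)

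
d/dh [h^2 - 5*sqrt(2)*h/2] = 2*h - 5*sqrt(2)/2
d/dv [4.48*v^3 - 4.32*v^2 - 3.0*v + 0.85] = 13.44*v^2 - 8.64*v - 3.0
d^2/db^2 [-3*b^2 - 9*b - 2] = -6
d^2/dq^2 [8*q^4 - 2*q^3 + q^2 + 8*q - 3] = 96*q^2 - 12*q + 2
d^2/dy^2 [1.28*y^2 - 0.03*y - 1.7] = 2.56000000000000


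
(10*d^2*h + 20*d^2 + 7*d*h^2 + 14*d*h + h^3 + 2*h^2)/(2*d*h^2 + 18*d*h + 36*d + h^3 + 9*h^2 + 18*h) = (5*d*h + 10*d + h^2 + 2*h)/(h^2 + 9*h + 18)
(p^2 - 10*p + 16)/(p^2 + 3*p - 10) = (p - 8)/(p + 5)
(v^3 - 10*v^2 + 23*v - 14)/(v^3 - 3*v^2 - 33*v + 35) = (v - 2)/(v + 5)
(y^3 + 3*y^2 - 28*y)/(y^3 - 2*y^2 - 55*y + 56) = y*(y - 4)/(y^2 - 9*y + 8)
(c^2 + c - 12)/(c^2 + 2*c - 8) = (c - 3)/(c - 2)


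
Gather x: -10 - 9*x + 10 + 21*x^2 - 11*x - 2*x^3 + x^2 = -2*x^3 + 22*x^2 - 20*x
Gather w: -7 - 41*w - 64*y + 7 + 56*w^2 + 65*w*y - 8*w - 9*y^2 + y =56*w^2 + w*(65*y - 49) - 9*y^2 - 63*y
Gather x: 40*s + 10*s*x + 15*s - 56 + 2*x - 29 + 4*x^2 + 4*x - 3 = 55*s + 4*x^2 + x*(10*s + 6) - 88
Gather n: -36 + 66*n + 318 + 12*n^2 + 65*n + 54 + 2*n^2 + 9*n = 14*n^2 + 140*n + 336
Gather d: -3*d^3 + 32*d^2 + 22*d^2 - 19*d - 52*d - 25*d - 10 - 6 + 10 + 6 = -3*d^3 + 54*d^2 - 96*d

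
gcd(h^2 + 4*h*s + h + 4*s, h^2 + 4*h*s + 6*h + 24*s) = h + 4*s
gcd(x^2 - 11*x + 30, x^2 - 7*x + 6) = x - 6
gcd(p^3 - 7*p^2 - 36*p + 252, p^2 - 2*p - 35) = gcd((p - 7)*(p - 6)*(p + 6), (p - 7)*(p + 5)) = p - 7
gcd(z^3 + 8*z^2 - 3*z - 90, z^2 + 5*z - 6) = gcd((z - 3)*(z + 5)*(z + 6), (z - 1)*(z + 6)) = z + 6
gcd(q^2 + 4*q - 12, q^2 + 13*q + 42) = q + 6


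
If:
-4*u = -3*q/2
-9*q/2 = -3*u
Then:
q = 0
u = 0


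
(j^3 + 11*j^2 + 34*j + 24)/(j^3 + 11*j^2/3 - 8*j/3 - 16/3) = 3*(j + 6)/(3*j - 4)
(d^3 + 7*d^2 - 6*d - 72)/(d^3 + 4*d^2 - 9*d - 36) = (d + 6)/(d + 3)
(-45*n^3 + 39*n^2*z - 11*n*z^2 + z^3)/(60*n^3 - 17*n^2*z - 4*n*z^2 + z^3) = (-3*n + z)/(4*n + z)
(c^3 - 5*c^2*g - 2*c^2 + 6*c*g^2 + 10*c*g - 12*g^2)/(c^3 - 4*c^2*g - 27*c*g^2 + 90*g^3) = (c^2 - 2*c*g - 2*c + 4*g)/(c^2 - c*g - 30*g^2)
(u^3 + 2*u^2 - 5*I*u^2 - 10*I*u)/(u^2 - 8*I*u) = (u^2 + u*(2 - 5*I) - 10*I)/(u - 8*I)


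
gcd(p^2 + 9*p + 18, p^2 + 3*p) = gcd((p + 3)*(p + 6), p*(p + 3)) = p + 3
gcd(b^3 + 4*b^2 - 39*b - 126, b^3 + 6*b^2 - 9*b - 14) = b + 7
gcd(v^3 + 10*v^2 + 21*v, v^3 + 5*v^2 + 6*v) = v^2 + 3*v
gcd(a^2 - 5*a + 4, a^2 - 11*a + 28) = a - 4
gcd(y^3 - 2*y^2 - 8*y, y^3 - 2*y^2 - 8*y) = y^3 - 2*y^2 - 8*y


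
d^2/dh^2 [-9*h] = 0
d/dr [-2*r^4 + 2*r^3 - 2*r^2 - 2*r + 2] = -8*r^3 + 6*r^2 - 4*r - 2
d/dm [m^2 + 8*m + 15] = 2*m + 8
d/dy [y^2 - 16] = 2*y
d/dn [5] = 0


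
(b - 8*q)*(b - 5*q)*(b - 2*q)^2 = b^4 - 17*b^3*q + 96*b^2*q^2 - 212*b*q^3 + 160*q^4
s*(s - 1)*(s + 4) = s^3 + 3*s^2 - 4*s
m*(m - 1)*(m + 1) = m^3 - m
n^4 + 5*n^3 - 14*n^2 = n^2*(n - 2)*(n + 7)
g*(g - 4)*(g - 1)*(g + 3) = g^4 - 2*g^3 - 11*g^2 + 12*g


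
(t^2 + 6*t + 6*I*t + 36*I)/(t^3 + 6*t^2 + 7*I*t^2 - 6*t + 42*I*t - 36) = 1/(t + I)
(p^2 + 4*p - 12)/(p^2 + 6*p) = (p - 2)/p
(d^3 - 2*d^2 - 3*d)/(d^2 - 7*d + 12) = d*(d + 1)/(d - 4)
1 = 1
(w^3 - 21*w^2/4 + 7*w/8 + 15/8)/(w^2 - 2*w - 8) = (-8*w^3 + 42*w^2 - 7*w - 15)/(8*(-w^2 + 2*w + 8))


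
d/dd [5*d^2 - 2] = 10*d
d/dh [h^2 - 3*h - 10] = 2*h - 3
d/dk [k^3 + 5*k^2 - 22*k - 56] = 3*k^2 + 10*k - 22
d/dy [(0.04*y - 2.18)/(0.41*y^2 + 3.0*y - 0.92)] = (-0.0164*y^2 + 1.7876*y + 6.5032)/(0.1681*y^4 + 2.46*y^3 + 8.2456*y^2 - 5.52*y + 0.8464)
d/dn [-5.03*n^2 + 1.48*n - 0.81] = 1.48 - 10.06*n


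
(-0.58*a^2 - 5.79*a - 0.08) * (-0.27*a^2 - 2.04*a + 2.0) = 0.1566*a^4 + 2.7465*a^3 + 10.6732*a^2 - 11.4168*a - 0.16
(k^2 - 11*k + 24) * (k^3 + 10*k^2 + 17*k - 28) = k^5 - k^4 - 69*k^3 + 25*k^2 + 716*k - 672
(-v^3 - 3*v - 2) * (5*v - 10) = -5*v^4 + 10*v^3 - 15*v^2 + 20*v + 20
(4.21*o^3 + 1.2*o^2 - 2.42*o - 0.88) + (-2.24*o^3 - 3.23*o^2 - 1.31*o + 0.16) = 1.97*o^3 - 2.03*o^2 - 3.73*o - 0.72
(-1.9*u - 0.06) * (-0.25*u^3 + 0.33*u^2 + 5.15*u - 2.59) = 0.475*u^4 - 0.612*u^3 - 9.8048*u^2 + 4.612*u + 0.1554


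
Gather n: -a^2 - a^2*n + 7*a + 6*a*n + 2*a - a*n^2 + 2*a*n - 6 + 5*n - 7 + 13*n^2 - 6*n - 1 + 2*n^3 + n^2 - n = -a^2 + 9*a + 2*n^3 + n^2*(14 - a) + n*(-a^2 + 8*a - 2) - 14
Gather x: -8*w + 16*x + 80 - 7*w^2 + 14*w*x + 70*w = -7*w^2 + 62*w + x*(14*w + 16) + 80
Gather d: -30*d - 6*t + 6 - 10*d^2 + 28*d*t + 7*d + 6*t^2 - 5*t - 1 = -10*d^2 + d*(28*t - 23) + 6*t^2 - 11*t + 5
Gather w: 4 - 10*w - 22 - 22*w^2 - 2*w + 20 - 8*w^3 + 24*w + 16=-8*w^3 - 22*w^2 + 12*w + 18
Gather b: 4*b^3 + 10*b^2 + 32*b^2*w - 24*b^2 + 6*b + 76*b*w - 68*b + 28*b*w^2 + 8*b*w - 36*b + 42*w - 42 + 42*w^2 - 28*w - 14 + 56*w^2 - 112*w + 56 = 4*b^3 + b^2*(32*w - 14) + b*(28*w^2 + 84*w - 98) + 98*w^2 - 98*w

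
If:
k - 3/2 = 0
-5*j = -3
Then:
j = 3/5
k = 3/2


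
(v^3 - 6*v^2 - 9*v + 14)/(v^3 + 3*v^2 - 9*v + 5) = (v^2 - 5*v - 14)/(v^2 + 4*v - 5)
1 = 1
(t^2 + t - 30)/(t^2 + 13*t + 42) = (t - 5)/(t + 7)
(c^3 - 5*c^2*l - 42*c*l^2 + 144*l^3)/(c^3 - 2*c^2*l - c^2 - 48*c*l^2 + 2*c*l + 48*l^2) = (c - 3*l)/(c - 1)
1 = 1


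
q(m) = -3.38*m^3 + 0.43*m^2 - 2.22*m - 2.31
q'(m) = -10.14*m^2 + 0.86*m - 2.22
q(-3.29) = 130.01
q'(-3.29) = -114.81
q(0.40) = -3.35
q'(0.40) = -3.50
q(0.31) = -3.06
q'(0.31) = -2.93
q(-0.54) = -0.45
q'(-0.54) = -5.64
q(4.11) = -238.83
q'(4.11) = -169.97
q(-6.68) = 1039.21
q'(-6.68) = -460.44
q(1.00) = -7.48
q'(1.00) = -11.50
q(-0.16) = -1.93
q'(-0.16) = -2.62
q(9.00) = -2451.48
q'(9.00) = -815.82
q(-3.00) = 99.48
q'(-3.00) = -96.06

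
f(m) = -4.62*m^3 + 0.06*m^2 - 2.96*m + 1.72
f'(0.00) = -2.96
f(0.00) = 1.72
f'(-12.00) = -2000.24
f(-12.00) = 8029.24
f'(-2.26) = -74.02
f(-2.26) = 62.05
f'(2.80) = -111.29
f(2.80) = -107.52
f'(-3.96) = -220.78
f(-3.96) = 301.28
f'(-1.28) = -25.82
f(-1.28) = 15.30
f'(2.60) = -96.34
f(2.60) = -86.77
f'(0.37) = -4.81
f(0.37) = 0.40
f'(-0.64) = -8.71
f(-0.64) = 4.85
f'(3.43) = -165.61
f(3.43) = -194.16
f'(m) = -13.86*m^2 + 0.12*m - 2.96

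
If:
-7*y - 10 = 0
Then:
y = -10/7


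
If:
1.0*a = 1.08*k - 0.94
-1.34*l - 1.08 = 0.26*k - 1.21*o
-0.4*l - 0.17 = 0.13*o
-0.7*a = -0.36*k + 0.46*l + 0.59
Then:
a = -0.04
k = 0.83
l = -0.57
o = 0.44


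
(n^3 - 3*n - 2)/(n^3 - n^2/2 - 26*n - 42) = 2*(-n^3 + 3*n + 2)/(-2*n^3 + n^2 + 52*n + 84)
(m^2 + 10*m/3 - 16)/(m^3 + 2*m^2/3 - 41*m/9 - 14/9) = 3*(3*m^2 + 10*m - 48)/(9*m^3 + 6*m^2 - 41*m - 14)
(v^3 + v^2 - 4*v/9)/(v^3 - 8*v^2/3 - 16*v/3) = (v - 1/3)/(v - 4)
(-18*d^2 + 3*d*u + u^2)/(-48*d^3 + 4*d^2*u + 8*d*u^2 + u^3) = (-3*d + u)/(-8*d^2 + 2*d*u + u^2)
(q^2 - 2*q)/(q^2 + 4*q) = (q - 2)/(q + 4)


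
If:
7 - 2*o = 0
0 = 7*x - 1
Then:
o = 7/2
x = 1/7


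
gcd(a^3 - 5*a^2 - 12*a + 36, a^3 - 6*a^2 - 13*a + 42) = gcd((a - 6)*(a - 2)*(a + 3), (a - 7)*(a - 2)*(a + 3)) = a^2 + a - 6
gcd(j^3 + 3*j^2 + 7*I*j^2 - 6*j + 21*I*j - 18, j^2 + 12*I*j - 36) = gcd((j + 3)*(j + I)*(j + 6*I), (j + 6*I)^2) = j + 6*I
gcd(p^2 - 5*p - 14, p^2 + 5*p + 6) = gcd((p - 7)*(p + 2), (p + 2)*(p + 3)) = p + 2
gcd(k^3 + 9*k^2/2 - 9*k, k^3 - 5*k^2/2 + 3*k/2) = k^2 - 3*k/2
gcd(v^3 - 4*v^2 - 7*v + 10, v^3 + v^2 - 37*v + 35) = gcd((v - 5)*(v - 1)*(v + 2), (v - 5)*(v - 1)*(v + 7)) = v^2 - 6*v + 5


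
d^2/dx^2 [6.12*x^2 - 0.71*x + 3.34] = 12.2400000000000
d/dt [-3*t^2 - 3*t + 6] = -6*t - 3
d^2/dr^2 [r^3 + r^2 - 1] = 6*r + 2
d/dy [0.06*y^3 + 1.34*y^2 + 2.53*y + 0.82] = 0.18*y^2 + 2.68*y + 2.53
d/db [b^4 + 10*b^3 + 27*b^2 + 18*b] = 4*b^3 + 30*b^2 + 54*b + 18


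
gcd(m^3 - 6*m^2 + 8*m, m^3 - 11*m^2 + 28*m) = m^2 - 4*m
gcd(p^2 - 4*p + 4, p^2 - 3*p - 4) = 1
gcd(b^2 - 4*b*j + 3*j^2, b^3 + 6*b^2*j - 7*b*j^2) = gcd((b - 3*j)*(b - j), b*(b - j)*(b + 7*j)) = b - j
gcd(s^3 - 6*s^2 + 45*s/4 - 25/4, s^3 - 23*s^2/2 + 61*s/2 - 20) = s^2 - 7*s/2 + 5/2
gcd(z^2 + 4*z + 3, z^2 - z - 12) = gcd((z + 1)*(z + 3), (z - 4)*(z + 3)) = z + 3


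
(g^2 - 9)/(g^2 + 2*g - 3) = (g - 3)/(g - 1)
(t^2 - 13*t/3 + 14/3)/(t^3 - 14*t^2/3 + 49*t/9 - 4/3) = 3*(3*t^2 - 13*t + 14)/(9*t^3 - 42*t^2 + 49*t - 12)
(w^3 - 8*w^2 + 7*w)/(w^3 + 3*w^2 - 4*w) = (w - 7)/(w + 4)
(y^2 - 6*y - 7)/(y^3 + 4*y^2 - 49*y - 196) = (y + 1)/(y^2 + 11*y + 28)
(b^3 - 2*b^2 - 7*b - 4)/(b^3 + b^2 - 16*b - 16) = (b + 1)/(b + 4)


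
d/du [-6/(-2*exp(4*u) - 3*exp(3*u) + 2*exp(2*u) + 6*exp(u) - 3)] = (-48*exp(3*u) - 54*exp(2*u) + 24*exp(u) + 36)*exp(u)/(2*exp(4*u) + 3*exp(3*u) - 2*exp(2*u) - 6*exp(u) + 3)^2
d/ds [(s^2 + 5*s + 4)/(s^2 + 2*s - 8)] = -3/(s^2 - 4*s + 4)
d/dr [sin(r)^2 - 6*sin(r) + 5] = 2*(sin(r) - 3)*cos(r)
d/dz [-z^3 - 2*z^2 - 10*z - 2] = -3*z^2 - 4*z - 10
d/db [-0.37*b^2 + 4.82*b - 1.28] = 4.82 - 0.74*b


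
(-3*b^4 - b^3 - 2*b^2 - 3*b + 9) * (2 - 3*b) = 9*b^5 - 3*b^4 + 4*b^3 + 5*b^2 - 33*b + 18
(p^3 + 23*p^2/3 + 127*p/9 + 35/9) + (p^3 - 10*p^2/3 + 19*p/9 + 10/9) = 2*p^3 + 13*p^2/3 + 146*p/9 + 5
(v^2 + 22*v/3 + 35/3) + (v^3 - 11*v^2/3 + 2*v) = v^3 - 8*v^2/3 + 28*v/3 + 35/3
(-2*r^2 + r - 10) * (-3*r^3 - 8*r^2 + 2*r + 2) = 6*r^5 + 13*r^4 + 18*r^3 + 78*r^2 - 18*r - 20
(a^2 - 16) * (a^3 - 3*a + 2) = a^5 - 19*a^3 + 2*a^2 + 48*a - 32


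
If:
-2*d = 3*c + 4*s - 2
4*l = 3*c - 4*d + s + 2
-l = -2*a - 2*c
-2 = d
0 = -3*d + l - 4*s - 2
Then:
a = 92/57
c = -14/57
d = -2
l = 52/19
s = 32/19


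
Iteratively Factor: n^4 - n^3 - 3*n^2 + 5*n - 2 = (n - 1)*(n^3 - 3*n + 2) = (n - 1)^2*(n^2 + n - 2) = (n - 1)^3*(n + 2)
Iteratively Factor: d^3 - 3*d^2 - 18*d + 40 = (d - 5)*(d^2 + 2*d - 8) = (d - 5)*(d - 2)*(d + 4)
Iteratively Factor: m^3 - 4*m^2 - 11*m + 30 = (m - 5)*(m^2 + m - 6) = (m - 5)*(m - 2)*(m + 3)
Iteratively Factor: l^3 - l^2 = (l)*(l^2 - l) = l*(l - 1)*(l)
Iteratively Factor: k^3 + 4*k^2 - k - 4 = (k - 1)*(k^2 + 5*k + 4) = (k - 1)*(k + 1)*(k + 4)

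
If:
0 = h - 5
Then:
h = 5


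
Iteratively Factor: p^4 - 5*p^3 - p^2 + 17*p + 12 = (p + 1)*(p^3 - 6*p^2 + 5*p + 12) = (p + 1)^2*(p^2 - 7*p + 12) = (p - 4)*(p + 1)^2*(p - 3)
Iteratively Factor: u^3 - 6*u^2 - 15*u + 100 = (u - 5)*(u^2 - u - 20) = (u - 5)^2*(u + 4)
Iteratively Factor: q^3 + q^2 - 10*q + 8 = (q - 2)*(q^2 + 3*q - 4) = (q - 2)*(q + 4)*(q - 1)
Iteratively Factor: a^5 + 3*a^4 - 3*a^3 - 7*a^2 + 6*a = (a - 1)*(a^4 + 4*a^3 + a^2 - 6*a) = (a - 1)*(a + 2)*(a^3 + 2*a^2 - 3*a) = a*(a - 1)*(a + 2)*(a^2 + 2*a - 3) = a*(a - 1)^2*(a + 2)*(a + 3)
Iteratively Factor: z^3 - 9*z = (z + 3)*(z^2 - 3*z) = (z - 3)*(z + 3)*(z)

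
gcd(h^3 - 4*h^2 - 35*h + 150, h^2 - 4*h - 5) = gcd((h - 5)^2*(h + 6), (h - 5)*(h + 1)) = h - 5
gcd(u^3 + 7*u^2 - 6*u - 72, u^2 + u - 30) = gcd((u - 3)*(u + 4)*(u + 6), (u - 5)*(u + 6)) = u + 6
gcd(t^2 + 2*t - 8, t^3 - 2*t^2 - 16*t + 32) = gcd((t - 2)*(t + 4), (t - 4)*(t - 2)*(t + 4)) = t^2 + 2*t - 8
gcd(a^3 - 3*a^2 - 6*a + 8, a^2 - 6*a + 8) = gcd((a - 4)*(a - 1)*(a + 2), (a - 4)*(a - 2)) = a - 4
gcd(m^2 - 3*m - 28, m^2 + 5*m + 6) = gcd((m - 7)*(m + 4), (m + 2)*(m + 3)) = 1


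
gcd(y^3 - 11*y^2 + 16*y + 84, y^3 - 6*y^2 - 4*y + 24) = y^2 - 4*y - 12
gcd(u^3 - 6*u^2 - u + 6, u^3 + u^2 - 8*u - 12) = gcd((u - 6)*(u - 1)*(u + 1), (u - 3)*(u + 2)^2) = 1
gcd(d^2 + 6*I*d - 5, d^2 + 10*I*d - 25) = d + 5*I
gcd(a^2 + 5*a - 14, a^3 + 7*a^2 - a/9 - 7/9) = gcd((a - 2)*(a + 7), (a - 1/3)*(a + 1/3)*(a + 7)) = a + 7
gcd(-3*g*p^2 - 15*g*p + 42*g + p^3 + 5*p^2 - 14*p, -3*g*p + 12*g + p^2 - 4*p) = -3*g + p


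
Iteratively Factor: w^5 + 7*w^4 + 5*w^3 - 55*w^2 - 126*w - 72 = (w + 3)*(w^4 + 4*w^3 - 7*w^2 - 34*w - 24) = (w + 1)*(w + 3)*(w^3 + 3*w^2 - 10*w - 24) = (w - 3)*(w + 1)*(w + 3)*(w^2 + 6*w + 8) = (w - 3)*(w + 1)*(w + 3)*(w + 4)*(w + 2)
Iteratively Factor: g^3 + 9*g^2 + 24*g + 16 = (g + 1)*(g^2 + 8*g + 16) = (g + 1)*(g + 4)*(g + 4)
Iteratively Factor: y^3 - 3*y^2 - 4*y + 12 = (y + 2)*(y^2 - 5*y + 6) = (y - 2)*(y + 2)*(y - 3)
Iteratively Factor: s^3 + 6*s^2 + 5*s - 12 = (s + 3)*(s^2 + 3*s - 4) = (s - 1)*(s + 3)*(s + 4)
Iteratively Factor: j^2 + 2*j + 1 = (j + 1)*(j + 1)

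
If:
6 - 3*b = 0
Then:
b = 2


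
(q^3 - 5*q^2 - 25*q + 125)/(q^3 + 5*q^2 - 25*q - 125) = (q - 5)/(q + 5)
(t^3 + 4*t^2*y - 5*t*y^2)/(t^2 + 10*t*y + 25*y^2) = t*(t - y)/(t + 5*y)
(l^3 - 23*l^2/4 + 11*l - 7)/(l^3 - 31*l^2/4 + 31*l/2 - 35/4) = (l^2 - 4*l + 4)/(l^2 - 6*l + 5)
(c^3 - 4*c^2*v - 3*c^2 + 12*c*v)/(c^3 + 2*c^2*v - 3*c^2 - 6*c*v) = (c - 4*v)/(c + 2*v)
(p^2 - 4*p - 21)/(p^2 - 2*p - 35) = (p + 3)/(p + 5)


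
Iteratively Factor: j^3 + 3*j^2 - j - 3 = (j - 1)*(j^2 + 4*j + 3) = (j - 1)*(j + 3)*(j + 1)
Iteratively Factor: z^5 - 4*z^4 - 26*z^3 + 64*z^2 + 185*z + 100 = (z + 1)*(z^4 - 5*z^3 - 21*z^2 + 85*z + 100) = (z - 5)*(z + 1)*(z^3 - 21*z - 20) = (z - 5)^2*(z + 1)*(z^2 + 5*z + 4) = (z - 5)^2*(z + 1)^2*(z + 4)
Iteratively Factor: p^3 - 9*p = (p - 3)*(p^2 + 3*p) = (p - 3)*(p + 3)*(p)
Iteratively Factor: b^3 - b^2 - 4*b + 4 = (b + 2)*(b^2 - 3*b + 2) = (b - 1)*(b + 2)*(b - 2)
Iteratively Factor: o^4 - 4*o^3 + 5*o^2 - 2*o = (o - 1)*(o^3 - 3*o^2 + 2*o) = (o - 2)*(o - 1)*(o^2 - o) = o*(o - 2)*(o - 1)*(o - 1)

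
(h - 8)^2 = h^2 - 16*h + 64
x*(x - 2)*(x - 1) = x^3 - 3*x^2 + 2*x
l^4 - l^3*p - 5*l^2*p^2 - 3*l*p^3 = l*(l - 3*p)*(l + p)^2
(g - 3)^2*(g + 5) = g^3 - g^2 - 21*g + 45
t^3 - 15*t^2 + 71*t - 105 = (t - 7)*(t - 5)*(t - 3)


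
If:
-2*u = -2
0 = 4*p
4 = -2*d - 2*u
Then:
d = -3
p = 0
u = 1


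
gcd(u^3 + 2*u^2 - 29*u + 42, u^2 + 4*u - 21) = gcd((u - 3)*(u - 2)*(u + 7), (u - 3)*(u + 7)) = u^2 + 4*u - 21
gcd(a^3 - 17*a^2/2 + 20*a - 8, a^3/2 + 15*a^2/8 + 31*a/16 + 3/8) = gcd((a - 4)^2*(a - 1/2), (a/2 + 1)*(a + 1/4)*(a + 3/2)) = 1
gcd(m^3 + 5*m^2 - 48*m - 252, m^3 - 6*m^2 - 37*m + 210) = m^2 - m - 42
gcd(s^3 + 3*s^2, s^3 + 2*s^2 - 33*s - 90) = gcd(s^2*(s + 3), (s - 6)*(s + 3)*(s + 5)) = s + 3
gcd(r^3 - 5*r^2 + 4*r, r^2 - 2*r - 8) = r - 4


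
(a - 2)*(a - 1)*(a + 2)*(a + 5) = a^4 + 4*a^3 - 9*a^2 - 16*a + 20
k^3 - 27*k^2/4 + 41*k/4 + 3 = (k - 4)*(k - 3)*(k + 1/4)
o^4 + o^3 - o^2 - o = o*(o - 1)*(o + 1)^2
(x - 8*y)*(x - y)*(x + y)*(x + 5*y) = x^4 - 3*x^3*y - 41*x^2*y^2 + 3*x*y^3 + 40*y^4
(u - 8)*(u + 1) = u^2 - 7*u - 8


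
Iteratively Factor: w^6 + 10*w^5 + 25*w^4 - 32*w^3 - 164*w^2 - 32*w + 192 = (w + 4)*(w^5 + 6*w^4 + w^3 - 36*w^2 - 20*w + 48) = (w - 2)*(w + 4)*(w^4 + 8*w^3 + 17*w^2 - 2*w - 24) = (w - 2)*(w + 3)*(w + 4)*(w^3 + 5*w^2 + 2*w - 8) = (w - 2)*(w - 1)*(w + 3)*(w + 4)*(w^2 + 6*w + 8) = (w - 2)*(w - 1)*(w + 3)*(w + 4)^2*(w + 2)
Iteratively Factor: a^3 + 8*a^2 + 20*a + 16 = (a + 2)*(a^2 + 6*a + 8) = (a + 2)*(a + 4)*(a + 2)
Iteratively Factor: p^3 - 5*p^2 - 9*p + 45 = (p + 3)*(p^2 - 8*p + 15) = (p - 3)*(p + 3)*(p - 5)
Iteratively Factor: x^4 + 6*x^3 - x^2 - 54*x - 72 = (x + 2)*(x^3 + 4*x^2 - 9*x - 36) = (x + 2)*(x + 3)*(x^2 + x - 12) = (x - 3)*(x + 2)*(x + 3)*(x + 4)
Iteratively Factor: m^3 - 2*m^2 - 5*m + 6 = (m - 3)*(m^2 + m - 2) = (m - 3)*(m - 1)*(m + 2)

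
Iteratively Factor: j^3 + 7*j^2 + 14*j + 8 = (j + 4)*(j^2 + 3*j + 2) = (j + 2)*(j + 4)*(j + 1)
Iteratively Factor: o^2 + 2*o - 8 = (o + 4)*(o - 2)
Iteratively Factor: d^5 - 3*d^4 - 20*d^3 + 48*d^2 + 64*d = (d + 1)*(d^4 - 4*d^3 - 16*d^2 + 64*d) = (d - 4)*(d + 1)*(d^3 - 16*d) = (d - 4)*(d + 1)*(d + 4)*(d^2 - 4*d) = (d - 4)^2*(d + 1)*(d + 4)*(d)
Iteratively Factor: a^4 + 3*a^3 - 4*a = (a - 1)*(a^3 + 4*a^2 + 4*a) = a*(a - 1)*(a^2 + 4*a + 4) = a*(a - 1)*(a + 2)*(a + 2)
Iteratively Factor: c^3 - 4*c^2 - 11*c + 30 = (c + 3)*(c^2 - 7*c + 10) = (c - 5)*(c + 3)*(c - 2)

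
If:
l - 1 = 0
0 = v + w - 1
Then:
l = 1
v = 1 - w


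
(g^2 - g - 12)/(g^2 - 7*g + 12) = (g + 3)/(g - 3)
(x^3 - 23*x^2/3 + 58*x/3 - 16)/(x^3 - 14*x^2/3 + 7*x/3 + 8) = (x - 2)/(x + 1)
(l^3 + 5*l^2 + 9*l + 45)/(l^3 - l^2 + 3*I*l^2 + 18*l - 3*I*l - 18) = (l^2 + l*(5 + 3*I) + 15*I)/(l^2 + l*(-1 + 6*I) - 6*I)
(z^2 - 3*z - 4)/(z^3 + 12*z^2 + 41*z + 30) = (z - 4)/(z^2 + 11*z + 30)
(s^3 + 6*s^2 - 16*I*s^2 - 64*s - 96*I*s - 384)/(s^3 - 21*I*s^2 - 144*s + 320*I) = (s + 6)/(s - 5*I)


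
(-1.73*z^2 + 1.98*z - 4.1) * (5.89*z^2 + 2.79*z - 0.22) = -10.1897*z^4 + 6.8355*z^3 - 18.2442*z^2 - 11.8746*z + 0.902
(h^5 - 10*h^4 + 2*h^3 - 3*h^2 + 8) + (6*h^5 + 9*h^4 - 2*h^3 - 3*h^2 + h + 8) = 7*h^5 - h^4 - 6*h^2 + h + 16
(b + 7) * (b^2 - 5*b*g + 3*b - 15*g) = b^3 - 5*b^2*g + 10*b^2 - 50*b*g + 21*b - 105*g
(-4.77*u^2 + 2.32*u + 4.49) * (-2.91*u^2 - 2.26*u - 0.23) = 13.8807*u^4 + 4.029*u^3 - 17.212*u^2 - 10.681*u - 1.0327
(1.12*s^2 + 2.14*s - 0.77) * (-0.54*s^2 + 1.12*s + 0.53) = -0.6048*s^4 + 0.0988*s^3 + 3.4062*s^2 + 0.2718*s - 0.4081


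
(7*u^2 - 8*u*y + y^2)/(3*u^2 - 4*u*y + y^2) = (-7*u + y)/(-3*u + y)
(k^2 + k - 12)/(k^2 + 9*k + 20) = (k - 3)/(k + 5)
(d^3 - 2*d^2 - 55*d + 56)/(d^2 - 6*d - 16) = (d^2 + 6*d - 7)/(d + 2)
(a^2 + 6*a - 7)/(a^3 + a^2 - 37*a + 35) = 1/(a - 5)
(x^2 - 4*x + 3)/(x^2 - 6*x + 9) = (x - 1)/(x - 3)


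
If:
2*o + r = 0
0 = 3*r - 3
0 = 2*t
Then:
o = -1/2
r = 1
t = 0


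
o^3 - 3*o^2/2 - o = o*(o - 2)*(o + 1/2)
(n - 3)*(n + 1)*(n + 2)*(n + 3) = n^4 + 3*n^3 - 7*n^2 - 27*n - 18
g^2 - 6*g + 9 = (g - 3)^2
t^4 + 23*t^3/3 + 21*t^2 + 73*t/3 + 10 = (t + 1)*(t + 5/3)*(t + 2)*(t + 3)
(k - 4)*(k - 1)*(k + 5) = k^3 - 21*k + 20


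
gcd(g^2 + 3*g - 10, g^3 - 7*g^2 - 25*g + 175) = g + 5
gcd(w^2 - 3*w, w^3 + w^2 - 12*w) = w^2 - 3*w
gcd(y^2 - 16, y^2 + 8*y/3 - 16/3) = y + 4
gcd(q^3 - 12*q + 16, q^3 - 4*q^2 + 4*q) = q^2 - 4*q + 4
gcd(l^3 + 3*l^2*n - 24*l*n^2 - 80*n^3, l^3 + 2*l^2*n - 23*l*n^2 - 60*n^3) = l^2 - l*n - 20*n^2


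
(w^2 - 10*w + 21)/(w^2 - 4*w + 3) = (w - 7)/(w - 1)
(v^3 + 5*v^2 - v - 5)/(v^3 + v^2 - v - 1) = (v + 5)/(v + 1)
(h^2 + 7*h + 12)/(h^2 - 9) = (h + 4)/(h - 3)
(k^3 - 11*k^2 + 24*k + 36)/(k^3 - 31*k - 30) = (k - 6)/(k + 5)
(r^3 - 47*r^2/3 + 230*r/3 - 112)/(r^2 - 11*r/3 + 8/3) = (r^2 - 13*r + 42)/(r - 1)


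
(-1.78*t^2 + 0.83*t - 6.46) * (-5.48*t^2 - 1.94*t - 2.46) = 9.7544*t^4 - 1.0952*t^3 + 38.1694*t^2 + 10.4906*t + 15.8916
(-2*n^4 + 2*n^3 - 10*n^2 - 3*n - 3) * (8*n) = -16*n^5 + 16*n^4 - 80*n^3 - 24*n^2 - 24*n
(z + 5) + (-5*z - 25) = -4*z - 20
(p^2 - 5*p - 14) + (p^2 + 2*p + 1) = 2*p^2 - 3*p - 13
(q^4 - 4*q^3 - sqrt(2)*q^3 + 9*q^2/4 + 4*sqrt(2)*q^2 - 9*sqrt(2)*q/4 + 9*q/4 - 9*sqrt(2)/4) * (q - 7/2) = q^5 - 15*q^4/2 - sqrt(2)*q^4 + 15*sqrt(2)*q^3/2 + 65*q^3/4 - 65*sqrt(2)*q^2/4 - 45*q^2/8 - 63*q/8 + 45*sqrt(2)*q/8 + 63*sqrt(2)/8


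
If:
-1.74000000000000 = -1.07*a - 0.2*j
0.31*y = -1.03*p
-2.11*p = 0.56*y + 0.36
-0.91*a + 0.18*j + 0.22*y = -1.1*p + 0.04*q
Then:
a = 0.551638349556474 - 0.0213561131873999*q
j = 0.114255205552589*q + 5.74873482987286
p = -1.44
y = 4.80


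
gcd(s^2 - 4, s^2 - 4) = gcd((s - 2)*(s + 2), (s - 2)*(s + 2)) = s^2 - 4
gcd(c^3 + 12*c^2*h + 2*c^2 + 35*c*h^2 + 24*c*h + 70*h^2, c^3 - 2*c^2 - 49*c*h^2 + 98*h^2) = c + 7*h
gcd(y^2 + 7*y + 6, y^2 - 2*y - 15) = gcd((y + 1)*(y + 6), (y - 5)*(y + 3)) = 1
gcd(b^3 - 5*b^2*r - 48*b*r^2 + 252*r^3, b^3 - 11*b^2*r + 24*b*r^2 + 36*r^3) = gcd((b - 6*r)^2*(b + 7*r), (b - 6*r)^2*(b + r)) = b^2 - 12*b*r + 36*r^2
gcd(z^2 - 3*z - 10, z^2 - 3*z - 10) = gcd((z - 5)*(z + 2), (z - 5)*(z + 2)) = z^2 - 3*z - 10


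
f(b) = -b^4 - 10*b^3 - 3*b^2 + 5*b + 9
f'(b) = -4*b^3 - 30*b^2 - 6*b + 5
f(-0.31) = 7.45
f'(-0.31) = 4.10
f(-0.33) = 7.37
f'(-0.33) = 3.86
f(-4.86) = 503.87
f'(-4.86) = -215.26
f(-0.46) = 6.99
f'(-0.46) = 1.80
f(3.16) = -420.41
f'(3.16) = -439.75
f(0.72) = 7.04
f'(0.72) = -16.36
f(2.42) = -172.49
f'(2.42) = -241.90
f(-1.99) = 50.29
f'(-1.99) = -70.34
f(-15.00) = -17616.00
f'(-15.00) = 6845.00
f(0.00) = 9.00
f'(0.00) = 5.00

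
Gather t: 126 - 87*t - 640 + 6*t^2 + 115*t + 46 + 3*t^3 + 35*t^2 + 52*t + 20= 3*t^3 + 41*t^2 + 80*t - 448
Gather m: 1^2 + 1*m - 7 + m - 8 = 2*m - 14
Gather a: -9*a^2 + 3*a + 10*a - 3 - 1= -9*a^2 + 13*a - 4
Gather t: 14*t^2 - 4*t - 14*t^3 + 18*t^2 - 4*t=-14*t^3 + 32*t^2 - 8*t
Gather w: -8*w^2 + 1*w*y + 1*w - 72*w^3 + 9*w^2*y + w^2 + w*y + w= -72*w^3 + w^2*(9*y - 7) + w*(2*y + 2)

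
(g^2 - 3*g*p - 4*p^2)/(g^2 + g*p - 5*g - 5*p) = (g - 4*p)/(g - 5)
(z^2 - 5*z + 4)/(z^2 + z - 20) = (z - 1)/(z + 5)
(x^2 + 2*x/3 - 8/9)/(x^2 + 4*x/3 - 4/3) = (x + 4/3)/(x + 2)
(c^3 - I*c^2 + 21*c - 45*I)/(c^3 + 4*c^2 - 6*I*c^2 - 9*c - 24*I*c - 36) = (c + 5*I)/(c + 4)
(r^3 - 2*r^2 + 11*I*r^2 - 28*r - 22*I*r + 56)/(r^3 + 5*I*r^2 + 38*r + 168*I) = (r - 2)/(r - 6*I)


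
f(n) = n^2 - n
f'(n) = 2*n - 1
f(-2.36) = 7.93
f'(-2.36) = -5.72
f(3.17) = 6.88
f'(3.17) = 5.34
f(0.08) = -0.07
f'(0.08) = -0.84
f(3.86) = 11.04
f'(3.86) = 6.72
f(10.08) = 91.53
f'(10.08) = 19.16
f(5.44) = 24.15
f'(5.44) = 9.88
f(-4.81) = 27.95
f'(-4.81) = -10.62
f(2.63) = 4.29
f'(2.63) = 4.26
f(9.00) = 72.00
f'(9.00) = 17.00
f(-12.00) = 156.00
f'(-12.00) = -25.00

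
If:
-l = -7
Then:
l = 7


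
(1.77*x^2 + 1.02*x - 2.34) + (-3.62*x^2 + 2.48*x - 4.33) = -1.85*x^2 + 3.5*x - 6.67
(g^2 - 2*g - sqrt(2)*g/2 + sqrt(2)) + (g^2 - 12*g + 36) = 2*g^2 - 14*g - sqrt(2)*g/2 + sqrt(2) + 36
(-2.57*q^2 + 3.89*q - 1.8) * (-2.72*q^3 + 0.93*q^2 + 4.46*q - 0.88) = 6.9904*q^5 - 12.9709*q^4 - 2.9485*q^3 + 17.937*q^2 - 11.4512*q + 1.584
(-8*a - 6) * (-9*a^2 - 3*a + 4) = 72*a^3 + 78*a^2 - 14*a - 24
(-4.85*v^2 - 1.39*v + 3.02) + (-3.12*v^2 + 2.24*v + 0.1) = -7.97*v^2 + 0.85*v + 3.12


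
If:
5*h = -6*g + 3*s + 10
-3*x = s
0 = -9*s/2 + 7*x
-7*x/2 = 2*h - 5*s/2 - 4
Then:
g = 0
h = 2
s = 0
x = 0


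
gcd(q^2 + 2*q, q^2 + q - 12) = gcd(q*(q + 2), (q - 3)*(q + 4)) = 1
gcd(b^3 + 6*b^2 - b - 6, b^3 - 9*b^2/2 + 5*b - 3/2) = b - 1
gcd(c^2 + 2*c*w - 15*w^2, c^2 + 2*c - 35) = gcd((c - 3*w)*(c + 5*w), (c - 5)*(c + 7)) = 1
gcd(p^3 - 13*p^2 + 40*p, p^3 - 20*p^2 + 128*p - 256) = p - 8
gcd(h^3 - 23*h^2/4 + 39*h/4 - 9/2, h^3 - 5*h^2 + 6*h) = h^2 - 5*h + 6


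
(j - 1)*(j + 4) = j^2 + 3*j - 4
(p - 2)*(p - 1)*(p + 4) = p^3 + p^2 - 10*p + 8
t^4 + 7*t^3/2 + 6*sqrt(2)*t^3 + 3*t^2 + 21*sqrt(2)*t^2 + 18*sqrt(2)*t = t*(t + 3/2)*(t + 2)*(t + 6*sqrt(2))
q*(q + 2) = q^2 + 2*q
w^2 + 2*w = w*(w + 2)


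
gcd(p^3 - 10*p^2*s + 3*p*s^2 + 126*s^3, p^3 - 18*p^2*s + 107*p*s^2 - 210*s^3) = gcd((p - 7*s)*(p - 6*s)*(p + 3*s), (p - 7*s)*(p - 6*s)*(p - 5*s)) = p^2 - 13*p*s + 42*s^2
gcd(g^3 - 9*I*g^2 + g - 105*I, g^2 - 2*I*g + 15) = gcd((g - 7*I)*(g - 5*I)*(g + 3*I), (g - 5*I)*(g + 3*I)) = g^2 - 2*I*g + 15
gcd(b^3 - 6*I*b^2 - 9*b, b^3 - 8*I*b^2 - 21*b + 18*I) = b^2 - 6*I*b - 9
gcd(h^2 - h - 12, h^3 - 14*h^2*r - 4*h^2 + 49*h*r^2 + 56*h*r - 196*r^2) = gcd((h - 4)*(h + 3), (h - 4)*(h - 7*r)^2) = h - 4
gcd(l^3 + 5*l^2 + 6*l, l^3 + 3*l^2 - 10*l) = l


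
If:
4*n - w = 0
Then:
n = w/4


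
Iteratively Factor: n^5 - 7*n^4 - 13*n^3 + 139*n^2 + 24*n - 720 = (n - 4)*(n^4 - 3*n^3 - 25*n^2 + 39*n + 180) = (n - 4)^2*(n^3 + n^2 - 21*n - 45) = (n - 5)*(n - 4)^2*(n^2 + 6*n + 9) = (n - 5)*(n - 4)^2*(n + 3)*(n + 3)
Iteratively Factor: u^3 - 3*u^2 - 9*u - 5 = (u + 1)*(u^2 - 4*u - 5) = (u + 1)^2*(u - 5)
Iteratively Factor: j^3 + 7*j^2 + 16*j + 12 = (j + 3)*(j^2 + 4*j + 4) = (j + 2)*(j + 3)*(j + 2)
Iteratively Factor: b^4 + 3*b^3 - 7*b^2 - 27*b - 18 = (b + 3)*(b^3 - 7*b - 6) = (b + 1)*(b + 3)*(b^2 - b - 6) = (b - 3)*(b + 1)*(b + 3)*(b + 2)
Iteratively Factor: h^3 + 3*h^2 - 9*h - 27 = (h - 3)*(h^2 + 6*h + 9) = (h - 3)*(h + 3)*(h + 3)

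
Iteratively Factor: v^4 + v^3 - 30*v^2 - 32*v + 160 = (v - 5)*(v^3 + 6*v^2 - 32) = (v - 5)*(v + 4)*(v^2 + 2*v - 8) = (v - 5)*(v - 2)*(v + 4)*(v + 4)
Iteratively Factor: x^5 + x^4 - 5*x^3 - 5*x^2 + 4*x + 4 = (x - 1)*(x^4 + 2*x^3 - 3*x^2 - 8*x - 4) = (x - 2)*(x - 1)*(x^3 + 4*x^2 + 5*x + 2) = (x - 2)*(x - 1)*(x + 2)*(x^2 + 2*x + 1) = (x - 2)*(x - 1)*(x + 1)*(x + 2)*(x + 1)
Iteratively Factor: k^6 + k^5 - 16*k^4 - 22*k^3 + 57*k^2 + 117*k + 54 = (k + 3)*(k^5 - 2*k^4 - 10*k^3 + 8*k^2 + 33*k + 18) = (k - 3)*(k + 3)*(k^4 + k^3 - 7*k^2 - 13*k - 6) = (k - 3)*(k + 1)*(k + 3)*(k^3 - 7*k - 6) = (k - 3)*(k + 1)*(k + 2)*(k + 3)*(k^2 - 2*k - 3) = (k - 3)*(k + 1)^2*(k + 2)*(k + 3)*(k - 3)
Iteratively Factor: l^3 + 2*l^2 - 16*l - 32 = (l + 2)*(l^2 - 16) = (l + 2)*(l + 4)*(l - 4)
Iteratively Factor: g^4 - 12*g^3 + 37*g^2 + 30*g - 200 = (g - 5)*(g^3 - 7*g^2 + 2*g + 40) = (g - 5)^2*(g^2 - 2*g - 8) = (g - 5)^2*(g + 2)*(g - 4)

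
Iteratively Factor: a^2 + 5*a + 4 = (a + 1)*(a + 4)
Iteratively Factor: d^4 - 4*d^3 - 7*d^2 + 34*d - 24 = (d - 4)*(d^3 - 7*d + 6) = (d - 4)*(d - 2)*(d^2 + 2*d - 3) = (d - 4)*(d - 2)*(d - 1)*(d + 3)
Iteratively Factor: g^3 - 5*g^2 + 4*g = (g - 1)*(g^2 - 4*g) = g*(g - 1)*(g - 4)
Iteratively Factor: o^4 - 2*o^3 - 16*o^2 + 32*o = (o)*(o^3 - 2*o^2 - 16*o + 32) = o*(o - 4)*(o^2 + 2*o - 8) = o*(o - 4)*(o - 2)*(o + 4)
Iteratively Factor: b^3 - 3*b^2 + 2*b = (b - 1)*(b^2 - 2*b) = b*(b - 1)*(b - 2)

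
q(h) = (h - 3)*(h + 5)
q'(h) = 2*h + 2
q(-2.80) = -12.76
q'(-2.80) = -3.60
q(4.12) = 10.21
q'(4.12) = 10.24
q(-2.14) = -14.70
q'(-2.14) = -2.28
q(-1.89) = -15.21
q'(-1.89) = -1.78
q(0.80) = -12.76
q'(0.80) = 3.60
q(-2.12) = -14.75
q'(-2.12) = -2.24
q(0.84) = -12.61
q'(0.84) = 3.68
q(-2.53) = -13.66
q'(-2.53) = -3.06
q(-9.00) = 48.00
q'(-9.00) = -16.00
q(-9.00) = 48.00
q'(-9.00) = -16.00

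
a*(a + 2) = a^2 + 2*a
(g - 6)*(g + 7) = g^2 + g - 42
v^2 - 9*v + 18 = (v - 6)*(v - 3)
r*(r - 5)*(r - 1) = r^3 - 6*r^2 + 5*r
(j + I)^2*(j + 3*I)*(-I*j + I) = -I*j^4 + 5*j^3 + I*j^3 - 5*j^2 + 7*I*j^2 - 3*j - 7*I*j + 3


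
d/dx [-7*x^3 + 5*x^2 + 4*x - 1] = -21*x^2 + 10*x + 4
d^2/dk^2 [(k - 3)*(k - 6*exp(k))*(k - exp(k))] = -7*k^2*exp(k) + 24*k*exp(2*k) - 7*k*exp(k) + 6*k - 48*exp(2*k) + 28*exp(k) - 6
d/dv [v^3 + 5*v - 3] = 3*v^2 + 5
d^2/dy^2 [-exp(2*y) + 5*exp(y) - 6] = (5 - 4*exp(y))*exp(y)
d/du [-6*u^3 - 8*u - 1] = -18*u^2 - 8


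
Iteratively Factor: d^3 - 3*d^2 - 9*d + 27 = (d + 3)*(d^2 - 6*d + 9) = (d - 3)*(d + 3)*(d - 3)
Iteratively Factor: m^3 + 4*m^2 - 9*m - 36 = (m - 3)*(m^2 + 7*m + 12) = (m - 3)*(m + 4)*(m + 3)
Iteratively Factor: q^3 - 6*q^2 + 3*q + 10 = (q - 5)*(q^2 - q - 2) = (q - 5)*(q + 1)*(q - 2)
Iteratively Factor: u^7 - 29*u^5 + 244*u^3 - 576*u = (u - 4)*(u^6 + 4*u^5 - 13*u^4 - 52*u^3 + 36*u^2 + 144*u) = (u - 4)*(u + 3)*(u^5 + u^4 - 16*u^3 - 4*u^2 + 48*u) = (u - 4)*(u + 3)*(u + 4)*(u^4 - 3*u^3 - 4*u^2 + 12*u) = u*(u - 4)*(u + 3)*(u + 4)*(u^3 - 3*u^2 - 4*u + 12) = u*(u - 4)*(u + 2)*(u + 3)*(u + 4)*(u^2 - 5*u + 6) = u*(u - 4)*(u - 2)*(u + 2)*(u + 3)*(u + 4)*(u - 3)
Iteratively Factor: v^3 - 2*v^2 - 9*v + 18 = (v - 3)*(v^2 + v - 6) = (v - 3)*(v - 2)*(v + 3)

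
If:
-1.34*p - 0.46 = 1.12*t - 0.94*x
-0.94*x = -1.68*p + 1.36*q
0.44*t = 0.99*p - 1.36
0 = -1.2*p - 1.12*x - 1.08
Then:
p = 0.43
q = 1.52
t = -2.12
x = -1.43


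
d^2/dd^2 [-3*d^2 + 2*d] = -6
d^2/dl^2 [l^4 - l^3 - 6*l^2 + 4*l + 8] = 12*l^2 - 6*l - 12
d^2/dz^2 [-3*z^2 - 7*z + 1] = -6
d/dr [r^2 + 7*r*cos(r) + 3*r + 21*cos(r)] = -7*r*sin(r) + 2*r - 21*sin(r) + 7*cos(r) + 3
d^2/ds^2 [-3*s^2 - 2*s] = -6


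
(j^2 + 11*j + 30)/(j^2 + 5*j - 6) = (j + 5)/(j - 1)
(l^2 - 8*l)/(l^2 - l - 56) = l/(l + 7)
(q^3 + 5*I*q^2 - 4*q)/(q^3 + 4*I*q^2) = (q + I)/q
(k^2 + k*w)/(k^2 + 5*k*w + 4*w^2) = k/(k + 4*w)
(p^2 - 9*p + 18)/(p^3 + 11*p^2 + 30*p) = (p^2 - 9*p + 18)/(p*(p^2 + 11*p + 30))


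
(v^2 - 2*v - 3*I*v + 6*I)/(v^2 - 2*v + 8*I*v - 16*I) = (v - 3*I)/(v + 8*I)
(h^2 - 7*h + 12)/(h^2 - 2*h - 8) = (h - 3)/(h + 2)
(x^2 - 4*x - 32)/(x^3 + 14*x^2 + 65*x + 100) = (x - 8)/(x^2 + 10*x + 25)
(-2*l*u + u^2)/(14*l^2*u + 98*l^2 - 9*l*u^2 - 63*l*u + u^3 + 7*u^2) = u/(-7*l*u - 49*l + u^2 + 7*u)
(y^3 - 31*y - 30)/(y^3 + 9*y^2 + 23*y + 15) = (y - 6)/(y + 3)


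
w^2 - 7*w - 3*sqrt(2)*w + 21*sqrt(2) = (w - 7)*(w - 3*sqrt(2))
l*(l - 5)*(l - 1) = l^3 - 6*l^2 + 5*l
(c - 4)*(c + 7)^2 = c^3 + 10*c^2 - 7*c - 196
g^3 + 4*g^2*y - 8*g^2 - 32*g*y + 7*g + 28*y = (g - 7)*(g - 1)*(g + 4*y)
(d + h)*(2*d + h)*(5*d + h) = 10*d^3 + 17*d^2*h + 8*d*h^2 + h^3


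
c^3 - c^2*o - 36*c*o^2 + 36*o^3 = (c - 6*o)*(c - o)*(c + 6*o)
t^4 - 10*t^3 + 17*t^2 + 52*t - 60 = (t - 6)*(t - 5)*(t - 1)*(t + 2)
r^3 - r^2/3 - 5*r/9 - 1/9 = (r - 1)*(r + 1/3)^2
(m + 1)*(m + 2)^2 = m^3 + 5*m^2 + 8*m + 4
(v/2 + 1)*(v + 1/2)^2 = v^3/2 + 3*v^2/2 + 9*v/8 + 1/4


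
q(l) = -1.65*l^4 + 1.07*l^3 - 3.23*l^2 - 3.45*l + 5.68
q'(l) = -6.6*l^3 + 3.21*l^2 - 6.46*l - 3.45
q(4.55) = -683.28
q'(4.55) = -588.08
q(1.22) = -5.05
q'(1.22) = -18.54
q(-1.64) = -14.01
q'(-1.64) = 44.89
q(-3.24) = -235.27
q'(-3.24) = 275.66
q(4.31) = -552.89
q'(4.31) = -500.08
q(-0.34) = 6.42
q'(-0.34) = -0.62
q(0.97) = -1.19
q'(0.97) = -12.72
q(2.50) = -70.87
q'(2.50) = -102.66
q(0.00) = 5.68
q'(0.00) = -3.45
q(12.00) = -32866.28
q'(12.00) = -11023.53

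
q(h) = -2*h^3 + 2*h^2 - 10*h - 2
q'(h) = -6*h^2 + 4*h - 10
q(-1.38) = 20.86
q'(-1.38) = -26.95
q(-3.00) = 100.00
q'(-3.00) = -76.00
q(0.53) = -7.04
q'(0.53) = -9.57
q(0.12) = -3.17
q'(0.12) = -9.61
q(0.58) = -7.52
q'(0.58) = -9.70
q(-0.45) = 3.09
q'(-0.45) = -13.02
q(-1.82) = 34.88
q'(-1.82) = -37.15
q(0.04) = -2.40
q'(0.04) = -9.85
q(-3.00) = 100.00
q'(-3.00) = -76.00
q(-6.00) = 562.00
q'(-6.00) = -250.00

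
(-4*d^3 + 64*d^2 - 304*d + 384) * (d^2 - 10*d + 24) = -4*d^5 + 104*d^4 - 1040*d^3 + 4960*d^2 - 11136*d + 9216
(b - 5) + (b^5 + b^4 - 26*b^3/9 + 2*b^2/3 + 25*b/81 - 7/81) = b^5 + b^4 - 26*b^3/9 + 2*b^2/3 + 106*b/81 - 412/81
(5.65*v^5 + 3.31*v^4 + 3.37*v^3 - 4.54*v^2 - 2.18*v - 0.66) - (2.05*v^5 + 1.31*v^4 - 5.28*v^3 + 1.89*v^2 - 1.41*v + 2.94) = 3.6*v^5 + 2.0*v^4 + 8.65*v^3 - 6.43*v^2 - 0.77*v - 3.6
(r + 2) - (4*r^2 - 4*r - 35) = -4*r^2 + 5*r + 37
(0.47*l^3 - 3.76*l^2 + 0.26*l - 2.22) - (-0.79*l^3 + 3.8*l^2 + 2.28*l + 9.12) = 1.26*l^3 - 7.56*l^2 - 2.02*l - 11.34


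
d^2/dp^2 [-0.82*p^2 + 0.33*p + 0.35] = -1.64000000000000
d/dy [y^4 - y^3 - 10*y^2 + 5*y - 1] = 4*y^3 - 3*y^2 - 20*y + 5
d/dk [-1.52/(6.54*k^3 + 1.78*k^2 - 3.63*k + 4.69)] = (29.8224*k^2 + 5.4112*k - 5.5176)/(6.54*k^3 + 1.78*k^2 - 3.63*k + 4.69)^2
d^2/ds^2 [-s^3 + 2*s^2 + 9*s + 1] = 4 - 6*s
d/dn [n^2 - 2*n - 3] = 2*n - 2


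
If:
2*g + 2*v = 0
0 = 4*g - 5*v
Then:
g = 0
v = 0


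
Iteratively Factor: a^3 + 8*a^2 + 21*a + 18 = (a + 3)*(a^2 + 5*a + 6) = (a + 2)*(a + 3)*(a + 3)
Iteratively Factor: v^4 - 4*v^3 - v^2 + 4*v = (v - 1)*(v^3 - 3*v^2 - 4*v) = v*(v - 1)*(v^2 - 3*v - 4) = v*(v - 1)*(v + 1)*(v - 4)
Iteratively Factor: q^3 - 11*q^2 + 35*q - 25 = (q - 1)*(q^2 - 10*q + 25) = (q - 5)*(q - 1)*(q - 5)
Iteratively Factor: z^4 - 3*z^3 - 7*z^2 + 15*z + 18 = (z - 3)*(z^3 - 7*z - 6) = (z - 3)^2*(z^2 + 3*z + 2) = (z - 3)^2*(z + 1)*(z + 2)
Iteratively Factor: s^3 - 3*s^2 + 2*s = (s - 1)*(s^2 - 2*s) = s*(s - 1)*(s - 2)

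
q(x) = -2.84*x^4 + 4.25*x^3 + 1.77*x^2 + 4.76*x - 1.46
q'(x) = -11.36*x^3 + 12.75*x^2 + 3.54*x + 4.76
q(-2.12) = -101.46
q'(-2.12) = 162.80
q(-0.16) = -2.20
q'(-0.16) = 4.57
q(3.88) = -351.74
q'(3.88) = -453.11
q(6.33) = -3382.12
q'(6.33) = -2343.26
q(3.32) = -155.66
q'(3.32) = -258.66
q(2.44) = -18.23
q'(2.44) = -75.72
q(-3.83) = -843.60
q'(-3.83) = 816.46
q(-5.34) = -2932.88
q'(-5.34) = 2079.26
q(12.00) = -51235.70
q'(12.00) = -17746.84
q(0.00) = -1.46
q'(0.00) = 4.76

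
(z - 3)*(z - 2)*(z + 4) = z^3 - z^2 - 14*z + 24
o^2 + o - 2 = (o - 1)*(o + 2)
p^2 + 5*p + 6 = (p + 2)*(p + 3)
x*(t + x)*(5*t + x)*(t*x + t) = 5*t^3*x^2 + 5*t^3*x + 6*t^2*x^3 + 6*t^2*x^2 + t*x^4 + t*x^3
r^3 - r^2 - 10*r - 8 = (r - 4)*(r + 1)*(r + 2)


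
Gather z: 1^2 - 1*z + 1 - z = 2 - 2*z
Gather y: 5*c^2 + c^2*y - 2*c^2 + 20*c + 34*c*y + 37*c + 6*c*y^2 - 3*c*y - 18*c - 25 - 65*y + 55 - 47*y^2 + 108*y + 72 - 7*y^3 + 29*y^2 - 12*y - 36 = 3*c^2 + 39*c - 7*y^3 + y^2*(6*c - 18) + y*(c^2 + 31*c + 31) + 66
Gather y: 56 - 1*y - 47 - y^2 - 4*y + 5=-y^2 - 5*y + 14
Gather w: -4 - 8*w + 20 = 16 - 8*w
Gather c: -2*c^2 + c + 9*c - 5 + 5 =-2*c^2 + 10*c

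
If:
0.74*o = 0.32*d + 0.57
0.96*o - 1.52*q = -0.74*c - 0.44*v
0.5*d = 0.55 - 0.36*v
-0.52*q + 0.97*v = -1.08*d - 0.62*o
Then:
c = 6.12776310614148 - 0.193198853739394*v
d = 1.1 - 0.72*v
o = 1.24594594594595 - 0.311351351351351*v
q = 3.77016632016632 - 0.00122661122661123*v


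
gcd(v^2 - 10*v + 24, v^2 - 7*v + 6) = v - 6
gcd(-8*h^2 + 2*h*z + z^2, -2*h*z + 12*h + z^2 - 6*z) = -2*h + z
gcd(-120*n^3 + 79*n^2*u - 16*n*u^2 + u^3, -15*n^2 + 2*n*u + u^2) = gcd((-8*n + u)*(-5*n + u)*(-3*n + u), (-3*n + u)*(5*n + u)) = -3*n + u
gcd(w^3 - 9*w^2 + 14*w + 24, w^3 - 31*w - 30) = w^2 - 5*w - 6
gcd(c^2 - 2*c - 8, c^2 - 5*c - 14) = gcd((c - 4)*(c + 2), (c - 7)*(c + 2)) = c + 2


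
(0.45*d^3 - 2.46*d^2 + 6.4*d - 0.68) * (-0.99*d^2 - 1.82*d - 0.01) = -0.4455*d^5 + 1.6164*d^4 - 1.8633*d^3 - 10.9502*d^2 + 1.1736*d + 0.0068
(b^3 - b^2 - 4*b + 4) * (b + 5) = b^4 + 4*b^3 - 9*b^2 - 16*b + 20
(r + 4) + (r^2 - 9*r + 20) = r^2 - 8*r + 24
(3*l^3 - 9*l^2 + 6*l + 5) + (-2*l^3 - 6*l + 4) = l^3 - 9*l^2 + 9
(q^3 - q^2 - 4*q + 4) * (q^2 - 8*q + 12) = q^5 - 9*q^4 + 16*q^3 + 24*q^2 - 80*q + 48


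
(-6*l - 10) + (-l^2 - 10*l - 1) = -l^2 - 16*l - 11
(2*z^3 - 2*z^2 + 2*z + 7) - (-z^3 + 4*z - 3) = 3*z^3 - 2*z^2 - 2*z + 10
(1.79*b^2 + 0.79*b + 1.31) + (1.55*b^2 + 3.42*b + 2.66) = 3.34*b^2 + 4.21*b + 3.97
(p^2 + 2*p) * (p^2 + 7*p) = p^4 + 9*p^3 + 14*p^2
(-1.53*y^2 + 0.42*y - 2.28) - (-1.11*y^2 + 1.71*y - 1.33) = -0.42*y^2 - 1.29*y - 0.95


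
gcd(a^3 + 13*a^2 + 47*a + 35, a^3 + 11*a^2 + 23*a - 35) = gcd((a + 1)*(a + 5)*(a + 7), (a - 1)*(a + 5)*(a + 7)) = a^2 + 12*a + 35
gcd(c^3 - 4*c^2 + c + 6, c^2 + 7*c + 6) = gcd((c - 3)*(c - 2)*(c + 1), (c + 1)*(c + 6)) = c + 1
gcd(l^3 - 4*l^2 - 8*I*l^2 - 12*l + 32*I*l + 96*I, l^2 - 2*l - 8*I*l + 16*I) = l - 8*I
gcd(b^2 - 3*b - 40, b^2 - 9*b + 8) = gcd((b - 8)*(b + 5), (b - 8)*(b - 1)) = b - 8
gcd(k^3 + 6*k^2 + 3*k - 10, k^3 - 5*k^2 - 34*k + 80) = k + 5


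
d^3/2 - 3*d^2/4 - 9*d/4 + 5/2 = (d/2 + 1)*(d - 5/2)*(d - 1)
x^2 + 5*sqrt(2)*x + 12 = (x + 2*sqrt(2))*(x + 3*sqrt(2))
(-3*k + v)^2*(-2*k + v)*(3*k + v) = -54*k^4 + 45*k^3*v - 3*k^2*v^2 - 5*k*v^3 + v^4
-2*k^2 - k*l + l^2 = (-2*k + l)*(k + l)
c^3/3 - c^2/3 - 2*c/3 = c*(c/3 + 1/3)*(c - 2)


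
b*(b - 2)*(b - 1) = b^3 - 3*b^2 + 2*b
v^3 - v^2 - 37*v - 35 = (v - 7)*(v + 1)*(v + 5)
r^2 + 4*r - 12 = (r - 2)*(r + 6)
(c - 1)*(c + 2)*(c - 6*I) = c^3 + c^2 - 6*I*c^2 - 2*c - 6*I*c + 12*I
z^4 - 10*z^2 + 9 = (z - 3)*(z - 1)*(z + 1)*(z + 3)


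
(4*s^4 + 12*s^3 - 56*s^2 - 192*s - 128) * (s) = 4*s^5 + 12*s^4 - 56*s^3 - 192*s^2 - 128*s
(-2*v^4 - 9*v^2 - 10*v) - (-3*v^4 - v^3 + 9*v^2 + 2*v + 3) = v^4 + v^3 - 18*v^2 - 12*v - 3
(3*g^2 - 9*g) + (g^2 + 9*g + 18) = 4*g^2 + 18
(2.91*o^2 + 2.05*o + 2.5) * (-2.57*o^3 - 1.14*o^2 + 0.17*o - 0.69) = -7.4787*o^5 - 8.5859*o^4 - 8.2673*o^3 - 4.5094*o^2 - 0.9895*o - 1.725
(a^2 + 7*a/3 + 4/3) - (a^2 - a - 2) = 10*a/3 + 10/3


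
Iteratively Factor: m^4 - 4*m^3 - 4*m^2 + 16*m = (m - 2)*(m^3 - 2*m^2 - 8*m) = (m - 4)*(m - 2)*(m^2 + 2*m) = m*(m - 4)*(m - 2)*(m + 2)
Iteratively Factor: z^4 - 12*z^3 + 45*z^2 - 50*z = (z)*(z^3 - 12*z^2 + 45*z - 50) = z*(z - 2)*(z^2 - 10*z + 25) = z*(z - 5)*(z - 2)*(z - 5)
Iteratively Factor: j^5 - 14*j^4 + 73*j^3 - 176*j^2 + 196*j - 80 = (j - 1)*(j^4 - 13*j^3 + 60*j^2 - 116*j + 80) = (j - 2)*(j - 1)*(j^3 - 11*j^2 + 38*j - 40) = (j - 5)*(j - 2)*(j - 1)*(j^2 - 6*j + 8) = (j - 5)*(j - 4)*(j - 2)*(j - 1)*(j - 2)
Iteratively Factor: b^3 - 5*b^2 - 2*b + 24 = (b + 2)*(b^2 - 7*b + 12) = (b - 3)*(b + 2)*(b - 4)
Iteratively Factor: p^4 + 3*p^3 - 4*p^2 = (p)*(p^3 + 3*p^2 - 4*p) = p*(p - 1)*(p^2 + 4*p) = p*(p - 1)*(p + 4)*(p)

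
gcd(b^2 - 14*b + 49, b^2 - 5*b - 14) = b - 7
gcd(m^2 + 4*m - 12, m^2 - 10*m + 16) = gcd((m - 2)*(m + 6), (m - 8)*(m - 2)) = m - 2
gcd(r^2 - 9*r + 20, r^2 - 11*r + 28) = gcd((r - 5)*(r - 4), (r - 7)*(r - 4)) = r - 4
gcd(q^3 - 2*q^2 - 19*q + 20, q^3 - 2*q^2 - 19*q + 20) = q^3 - 2*q^2 - 19*q + 20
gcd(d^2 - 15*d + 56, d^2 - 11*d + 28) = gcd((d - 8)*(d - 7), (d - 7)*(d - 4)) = d - 7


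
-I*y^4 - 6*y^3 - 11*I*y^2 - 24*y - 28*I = (y - 7*I)*(y - 2*I)*(y + 2*I)*(-I*y + 1)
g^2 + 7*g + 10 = (g + 2)*(g + 5)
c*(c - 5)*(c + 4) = c^3 - c^2 - 20*c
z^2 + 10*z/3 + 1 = (z + 1/3)*(z + 3)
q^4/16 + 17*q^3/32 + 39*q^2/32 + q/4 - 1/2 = (q/4 + 1)^2*(q - 1/2)*(q + 1)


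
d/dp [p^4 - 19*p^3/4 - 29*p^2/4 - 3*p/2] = 4*p^3 - 57*p^2/4 - 29*p/2 - 3/2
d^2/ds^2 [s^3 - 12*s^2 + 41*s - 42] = 6*s - 24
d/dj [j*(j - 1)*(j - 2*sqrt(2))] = 3*j^2 - 4*sqrt(2)*j - 2*j + 2*sqrt(2)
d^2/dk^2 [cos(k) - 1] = -cos(k)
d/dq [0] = 0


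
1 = 1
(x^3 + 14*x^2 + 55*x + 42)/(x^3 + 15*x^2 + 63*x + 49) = (x + 6)/(x + 7)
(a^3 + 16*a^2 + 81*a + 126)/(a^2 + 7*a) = a + 9 + 18/a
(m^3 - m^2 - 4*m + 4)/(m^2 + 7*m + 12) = (m^3 - m^2 - 4*m + 4)/(m^2 + 7*m + 12)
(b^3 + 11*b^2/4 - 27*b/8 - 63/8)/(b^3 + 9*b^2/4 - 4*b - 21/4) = (b + 3/2)/(b + 1)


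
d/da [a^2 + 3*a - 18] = 2*a + 3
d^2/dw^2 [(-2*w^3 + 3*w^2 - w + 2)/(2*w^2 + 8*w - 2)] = (-47*w^3 + 39*w^2 + 15*w + 33)/(w^6 + 12*w^5 + 45*w^4 + 40*w^3 - 45*w^2 + 12*w - 1)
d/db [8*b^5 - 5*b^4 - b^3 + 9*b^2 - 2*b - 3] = 40*b^4 - 20*b^3 - 3*b^2 + 18*b - 2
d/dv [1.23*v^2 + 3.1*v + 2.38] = 2.46*v + 3.1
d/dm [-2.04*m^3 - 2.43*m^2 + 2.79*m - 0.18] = -6.12*m^2 - 4.86*m + 2.79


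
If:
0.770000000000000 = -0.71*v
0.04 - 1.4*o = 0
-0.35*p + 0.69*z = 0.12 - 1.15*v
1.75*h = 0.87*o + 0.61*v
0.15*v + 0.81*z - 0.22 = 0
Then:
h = -0.36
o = 0.03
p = -2.97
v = -1.08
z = 0.47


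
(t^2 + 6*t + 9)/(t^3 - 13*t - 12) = (t + 3)/(t^2 - 3*t - 4)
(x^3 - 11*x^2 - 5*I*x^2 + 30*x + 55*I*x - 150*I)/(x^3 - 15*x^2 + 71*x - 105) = (x^2 - x*(6 + 5*I) + 30*I)/(x^2 - 10*x + 21)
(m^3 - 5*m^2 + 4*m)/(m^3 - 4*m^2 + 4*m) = (m^2 - 5*m + 4)/(m^2 - 4*m + 4)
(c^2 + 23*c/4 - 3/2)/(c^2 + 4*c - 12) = (c - 1/4)/(c - 2)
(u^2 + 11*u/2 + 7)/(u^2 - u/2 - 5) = (2*u + 7)/(2*u - 5)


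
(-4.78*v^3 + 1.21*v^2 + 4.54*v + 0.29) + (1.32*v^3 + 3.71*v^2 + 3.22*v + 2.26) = -3.46*v^3 + 4.92*v^2 + 7.76*v + 2.55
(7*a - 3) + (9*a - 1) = 16*a - 4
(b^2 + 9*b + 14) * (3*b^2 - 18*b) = 3*b^4 + 9*b^3 - 120*b^2 - 252*b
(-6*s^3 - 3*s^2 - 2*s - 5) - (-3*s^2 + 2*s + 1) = -6*s^3 - 4*s - 6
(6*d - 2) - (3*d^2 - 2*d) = -3*d^2 + 8*d - 2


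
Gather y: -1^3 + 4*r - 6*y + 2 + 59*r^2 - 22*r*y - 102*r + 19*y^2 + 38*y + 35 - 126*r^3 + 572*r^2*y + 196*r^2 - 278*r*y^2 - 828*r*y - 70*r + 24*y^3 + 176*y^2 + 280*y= -126*r^3 + 255*r^2 - 168*r + 24*y^3 + y^2*(195 - 278*r) + y*(572*r^2 - 850*r + 312) + 36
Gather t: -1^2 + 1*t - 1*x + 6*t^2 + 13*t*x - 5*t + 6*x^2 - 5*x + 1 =6*t^2 + t*(13*x - 4) + 6*x^2 - 6*x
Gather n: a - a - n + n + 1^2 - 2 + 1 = 0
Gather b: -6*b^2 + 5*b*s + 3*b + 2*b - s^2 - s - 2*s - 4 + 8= -6*b^2 + b*(5*s + 5) - s^2 - 3*s + 4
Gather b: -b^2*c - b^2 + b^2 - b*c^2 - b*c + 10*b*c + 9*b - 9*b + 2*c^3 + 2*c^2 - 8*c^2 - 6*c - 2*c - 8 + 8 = -b^2*c + b*(-c^2 + 9*c) + 2*c^3 - 6*c^2 - 8*c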